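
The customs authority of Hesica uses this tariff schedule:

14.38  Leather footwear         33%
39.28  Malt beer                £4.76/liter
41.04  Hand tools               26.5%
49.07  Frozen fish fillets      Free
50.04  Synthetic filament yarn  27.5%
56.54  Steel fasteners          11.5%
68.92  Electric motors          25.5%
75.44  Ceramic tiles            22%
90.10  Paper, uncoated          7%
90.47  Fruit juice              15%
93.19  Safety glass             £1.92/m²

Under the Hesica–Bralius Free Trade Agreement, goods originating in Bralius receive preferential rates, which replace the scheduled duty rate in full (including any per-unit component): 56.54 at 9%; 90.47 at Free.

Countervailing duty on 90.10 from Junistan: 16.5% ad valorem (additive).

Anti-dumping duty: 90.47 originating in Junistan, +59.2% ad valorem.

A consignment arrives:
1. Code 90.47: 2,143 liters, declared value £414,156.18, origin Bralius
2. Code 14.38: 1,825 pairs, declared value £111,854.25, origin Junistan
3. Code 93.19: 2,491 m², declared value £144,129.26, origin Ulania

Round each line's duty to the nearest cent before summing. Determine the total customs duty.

Line 1 (90.47, Bralius, 2,143 liters, £414,156.18):
Base rate for 90.47 is 15%.
Origin Bralius qualifies under the Hesica–Bralius agreement and 90.47 is covered: preferential rate Free applies instead.
The additional-duty order on 90.47 targets Junistan, not Bralius; it does not apply.
Duty = £414,156.18 × 0% = £0.00.
Line 2 (14.38, Junistan, 1,825 pairs, £111,854.25):
Base rate for 14.38 is 33%.
Duty = £111,854.25 × 33% = £36,911.90.
Line 3 (93.19, Ulania, 2,491 m², £144,129.26):
Base rate for 93.19 is £1.92/m².
Duty = 2,491 × £1.92 = £4,782.72.
Total = £0.00 + £36,911.90 + £4,782.72 = £41,694.62.

£41,694.62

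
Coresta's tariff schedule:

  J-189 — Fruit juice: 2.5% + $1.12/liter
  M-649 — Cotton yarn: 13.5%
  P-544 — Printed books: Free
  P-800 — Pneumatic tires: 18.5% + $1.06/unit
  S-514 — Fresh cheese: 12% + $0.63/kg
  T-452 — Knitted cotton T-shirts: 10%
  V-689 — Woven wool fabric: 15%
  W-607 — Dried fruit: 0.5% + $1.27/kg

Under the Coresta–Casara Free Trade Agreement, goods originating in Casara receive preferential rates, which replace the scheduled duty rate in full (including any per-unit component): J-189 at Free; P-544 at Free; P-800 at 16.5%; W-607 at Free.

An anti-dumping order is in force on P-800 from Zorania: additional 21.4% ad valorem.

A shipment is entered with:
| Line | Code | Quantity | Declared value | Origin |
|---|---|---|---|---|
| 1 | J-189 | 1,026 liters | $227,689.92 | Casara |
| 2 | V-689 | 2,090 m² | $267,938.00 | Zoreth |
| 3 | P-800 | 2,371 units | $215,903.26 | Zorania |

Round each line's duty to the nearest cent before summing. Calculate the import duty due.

Line 1 (J-189, Casara, 1,026 liters, $227,689.92):
Base rate for J-189 is 2.5% + $1.12/liter.
Origin Casara qualifies under the Coresta–Casara agreement and J-189 is covered: preferential rate Free applies instead.
Duty = $227,689.92 × 0% = $0.00.
Line 2 (V-689, Zoreth, 2,090 m², $267,938.00):
Base rate for V-689 is 15%.
Duty = $267,938.00 × 15% = $40,190.70.
Line 3 (P-800, Zorania, 2,371 units, $215,903.26):
Base rate for P-800 is 18.5% + $1.06/unit.
P-800 has an FTA preferential rate, but origin Zorania is not Casara; base rate stands.
Additional duty on P-800 from Zorania: +21.4%. Applied ad valorem rate: 18.5% + 21.4% = 39.9%.
Duty = $215,903.26 × 39.9% + 2,371 × $1.06 = $88,658.66.
Total = $0.00 + $40,190.70 + $88,658.66 = $128,849.36.

$128,849.36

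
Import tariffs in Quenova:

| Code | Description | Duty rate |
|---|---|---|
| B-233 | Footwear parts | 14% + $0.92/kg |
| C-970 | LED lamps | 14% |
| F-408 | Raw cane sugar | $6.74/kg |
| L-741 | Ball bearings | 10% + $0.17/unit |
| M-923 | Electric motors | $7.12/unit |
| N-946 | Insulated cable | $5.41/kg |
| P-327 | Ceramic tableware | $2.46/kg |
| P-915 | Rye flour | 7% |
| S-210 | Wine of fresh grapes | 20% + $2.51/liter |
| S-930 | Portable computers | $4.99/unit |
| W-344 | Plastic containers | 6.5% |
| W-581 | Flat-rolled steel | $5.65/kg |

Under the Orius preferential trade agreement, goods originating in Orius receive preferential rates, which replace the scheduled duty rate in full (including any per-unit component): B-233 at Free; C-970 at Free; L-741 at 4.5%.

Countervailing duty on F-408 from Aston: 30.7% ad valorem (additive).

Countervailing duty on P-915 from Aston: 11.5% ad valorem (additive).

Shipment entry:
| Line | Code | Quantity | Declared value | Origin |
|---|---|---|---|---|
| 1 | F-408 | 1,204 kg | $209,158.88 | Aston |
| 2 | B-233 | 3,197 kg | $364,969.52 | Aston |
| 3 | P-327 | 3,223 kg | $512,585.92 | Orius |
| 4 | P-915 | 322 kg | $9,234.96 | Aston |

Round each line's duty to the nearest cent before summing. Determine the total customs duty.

Line 1 (F-408, Aston, 1,204 kg, $209,158.88):
Base rate for F-408 is $6.74/kg.
Additional duty on F-408 from Aston: +30.7% ad valorem. Applied ad valorem rate = 30.7%.
Duty = $209,158.88 × 30.7% + 1,204 × $6.74 = $72,326.74.
Line 2 (B-233, Aston, 3,197 kg, $364,969.52):
Base rate for B-233 is 14% + $0.92/kg.
B-233 has an FTA preferential rate, but origin Aston is not Orius; base rate stands.
Duty = $364,969.52 × 14% + 3,197 × $0.92 = $54,036.97.
Line 3 (P-327, Orius, 3,223 kg, $512,585.92):
Base rate for P-327 is $2.46/kg.
Origin Orius is the FTA partner but P-327 is not on the preference list; base rate stands.
Duty = 3,223 × $2.46 = $7,928.58.
Line 4 (P-915, Aston, 322 kg, $9,234.96):
Base rate for P-915 is 7%.
Additional duty on P-915 from Aston: +11.5%. Applied ad valorem rate: 7% + 11.5% = 18.5%.
Duty = $9,234.96 × 18.5% = $1,708.47.
Total = $72,326.74 + $54,036.97 + $7,928.58 + $1,708.47 = $136,000.76.

$136,000.76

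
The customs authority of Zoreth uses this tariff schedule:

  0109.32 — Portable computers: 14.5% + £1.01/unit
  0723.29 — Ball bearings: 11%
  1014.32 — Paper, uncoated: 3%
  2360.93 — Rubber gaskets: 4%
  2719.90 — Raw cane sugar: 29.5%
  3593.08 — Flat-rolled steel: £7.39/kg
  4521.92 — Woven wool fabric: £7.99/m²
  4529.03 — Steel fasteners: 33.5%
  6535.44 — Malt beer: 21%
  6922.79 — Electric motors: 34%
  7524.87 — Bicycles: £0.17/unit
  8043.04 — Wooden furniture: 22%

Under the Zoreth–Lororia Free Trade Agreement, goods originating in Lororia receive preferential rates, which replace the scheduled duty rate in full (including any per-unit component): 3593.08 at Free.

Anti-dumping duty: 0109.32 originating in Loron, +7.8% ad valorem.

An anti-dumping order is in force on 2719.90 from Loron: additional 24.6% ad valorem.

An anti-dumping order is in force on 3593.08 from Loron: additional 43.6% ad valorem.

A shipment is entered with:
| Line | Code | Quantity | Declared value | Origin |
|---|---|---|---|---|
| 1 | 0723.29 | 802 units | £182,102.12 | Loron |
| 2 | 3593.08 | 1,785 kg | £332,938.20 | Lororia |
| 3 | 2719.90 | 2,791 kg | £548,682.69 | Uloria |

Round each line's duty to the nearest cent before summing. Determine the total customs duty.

Line 1 (0723.29, Loron, 802 units, £182,102.12):
Base rate for 0723.29 is 11%.
Duty = £182,102.12 × 11% = £20,031.23.
Line 2 (3593.08, Lororia, 1,785 kg, £332,938.20):
Base rate for 3593.08 is £7.39/kg.
Origin Lororia qualifies under the Zoreth–Lororia agreement and 3593.08 is covered: preferential rate Free applies instead.
The additional-duty order on 3593.08 targets Loron, not Lororia; it does not apply.
Duty = £332,938.20 × 0% = £0.00.
Line 3 (2719.90, Uloria, 2,791 kg, £548,682.69):
Base rate for 2719.90 is 29.5%.
The additional-duty order on 2719.90 targets Loron, not Uloria; it does not apply.
Duty = £548,682.69 × 29.5% = £161,861.39.
Total = £20,031.23 + £0.00 + £161,861.39 = £181,892.62.

£181,892.62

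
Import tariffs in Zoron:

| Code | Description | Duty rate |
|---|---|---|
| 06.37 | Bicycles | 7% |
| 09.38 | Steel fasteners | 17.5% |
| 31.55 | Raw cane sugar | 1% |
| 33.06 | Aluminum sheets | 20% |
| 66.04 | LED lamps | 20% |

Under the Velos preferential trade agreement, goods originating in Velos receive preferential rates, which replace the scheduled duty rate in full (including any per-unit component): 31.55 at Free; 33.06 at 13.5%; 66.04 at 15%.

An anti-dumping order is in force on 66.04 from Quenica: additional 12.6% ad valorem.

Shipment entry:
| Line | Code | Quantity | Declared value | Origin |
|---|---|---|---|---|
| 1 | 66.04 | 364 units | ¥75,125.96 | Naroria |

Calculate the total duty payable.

Line 1 (66.04, Naroria, 364 units, ¥75,125.96):
Base rate for 66.04 is 20%.
66.04 has an FTA preferential rate, but origin Naroria is not Velos; base rate stands.
The additional-duty order on 66.04 targets Quenica, not Naroria; it does not apply.
Duty = ¥75,125.96 × 20% = ¥15,025.19.

¥15,025.19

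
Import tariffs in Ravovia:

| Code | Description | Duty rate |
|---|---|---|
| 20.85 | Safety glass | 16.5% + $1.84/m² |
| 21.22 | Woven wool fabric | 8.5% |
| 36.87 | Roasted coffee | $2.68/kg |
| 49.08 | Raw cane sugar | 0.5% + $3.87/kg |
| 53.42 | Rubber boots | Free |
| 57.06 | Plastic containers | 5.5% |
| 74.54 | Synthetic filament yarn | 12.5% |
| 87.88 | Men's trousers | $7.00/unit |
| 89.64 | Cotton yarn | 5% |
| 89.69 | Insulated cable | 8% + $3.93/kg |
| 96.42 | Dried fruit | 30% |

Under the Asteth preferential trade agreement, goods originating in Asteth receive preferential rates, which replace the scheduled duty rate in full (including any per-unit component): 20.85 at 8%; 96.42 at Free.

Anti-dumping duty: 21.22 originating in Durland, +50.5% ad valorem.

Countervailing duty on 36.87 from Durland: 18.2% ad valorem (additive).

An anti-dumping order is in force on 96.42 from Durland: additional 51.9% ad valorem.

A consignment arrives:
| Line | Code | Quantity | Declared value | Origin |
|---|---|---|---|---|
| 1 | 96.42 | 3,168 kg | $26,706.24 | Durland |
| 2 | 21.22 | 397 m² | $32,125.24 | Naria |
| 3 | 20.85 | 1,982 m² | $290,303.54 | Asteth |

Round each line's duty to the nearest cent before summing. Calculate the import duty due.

Line 1 (96.42, Durland, 3,168 kg, $26,706.24):
Base rate for 96.42 is 30%.
96.42 has an FTA preferential rate, but origin Durland is not Asteth; base rate stands.
Additional duty on 96.42 from Durland: +51.9%. Applied ad valorem rate: 30% + 51.9% = 81.9%.
Duty = $26,706.24 × 81.9% = $21,872.41.
Line 2 (21.22, Naria, 397 m², $32,125.24):
Base rate for 21.22 is 8.5%.
The additional-duty order on 21.22 targets Durland, not Naria; it does not apply.
Duty = $32,125.24 × 8.5% = $2,730.65.
Line 3 (20.85, Asteth, 1,982 m², $290,303.54):
Base rate for 20.85 is 16.5% + $1.84/m².
Origin Asteth qualifies under the Ravovia–Asteth agreement and 20.85 is covered: preferential rate 8% applies instead.
Duty = $290,303.54 × 8% = $23,224.28.
Total = $21,872.41 + $2,730.65 + $23,224.28 = $47,827.34.

$47,827.34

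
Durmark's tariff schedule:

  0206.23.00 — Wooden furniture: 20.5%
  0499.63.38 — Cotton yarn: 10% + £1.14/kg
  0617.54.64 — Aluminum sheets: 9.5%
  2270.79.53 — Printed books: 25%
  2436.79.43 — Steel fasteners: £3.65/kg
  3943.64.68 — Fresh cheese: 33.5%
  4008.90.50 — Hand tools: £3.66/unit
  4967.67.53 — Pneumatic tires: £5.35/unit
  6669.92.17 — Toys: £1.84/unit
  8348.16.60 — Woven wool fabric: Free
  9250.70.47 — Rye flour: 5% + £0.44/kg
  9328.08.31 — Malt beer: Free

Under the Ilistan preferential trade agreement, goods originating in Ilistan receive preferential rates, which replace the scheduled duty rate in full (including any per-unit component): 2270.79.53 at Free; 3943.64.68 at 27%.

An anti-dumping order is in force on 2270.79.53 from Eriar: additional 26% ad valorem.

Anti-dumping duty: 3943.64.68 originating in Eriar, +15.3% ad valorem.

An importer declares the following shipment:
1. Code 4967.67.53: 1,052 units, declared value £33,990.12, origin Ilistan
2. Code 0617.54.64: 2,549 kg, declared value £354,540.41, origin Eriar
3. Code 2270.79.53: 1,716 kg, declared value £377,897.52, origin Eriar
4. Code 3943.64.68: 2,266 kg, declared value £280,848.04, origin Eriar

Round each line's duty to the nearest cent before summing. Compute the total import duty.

£369,091.12

Line 1 (4967.67.53, Ilistan, 1,052 units, £33,990.12):
Base rate for 4967.67.53 is £5.35/unit.
Origin Ilistan is the FTA partner but 4967.67.53 is not on the preference list; base rate stands.
Duty = 1,052 × £5.35 = £5,628.20.
Line 2 (0617.54.64, Eriar, 2,549 kg, £354,540.41):
Base rate for 0617.54.64 is 9.5%.
Duty = £354,540.41 × 9.5% = £33,681.34.
Line 3 (2270.79.53, Eriar, 1,716 kg, £377,897.52):
Base rate for 2270.79.53 is 25%.
2270.79.53 has an FTA preferential rate, but origin Eriar is not Ilistan; base rate stands.
Additional duty on 2270.79.53 from Eriar: +26%. Applied ad valorem rate: 25% + 26% = 51%.
Duty = £377,897.52 × 51% = £192,727.74.
Line 4 (3943.64.68, Eriar, 2,266 kg, £280,848.04):
Base rate for 3943.64.68 is 33.5%.
3943.64.68 has an FTA preferential rate, but origin Eriar is not Ilistan; base rate stands.
Additional duty on 3943.64.68 from Eriar: +15.3%. Applied ad valorem rate: 33.5% + 15.3% = 48.8%.
Duty = £280,848.04 × 48.8% = £137,053.84.
Total = £5,628.20 + £33,681.34 + £192,727.74 + £137,053.84 = £369,091.12.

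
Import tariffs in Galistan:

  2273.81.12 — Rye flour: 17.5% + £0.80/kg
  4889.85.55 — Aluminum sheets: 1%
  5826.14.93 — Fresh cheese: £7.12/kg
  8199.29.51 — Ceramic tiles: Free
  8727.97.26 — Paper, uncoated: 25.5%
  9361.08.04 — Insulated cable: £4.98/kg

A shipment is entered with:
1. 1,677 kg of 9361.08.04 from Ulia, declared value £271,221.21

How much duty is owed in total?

Line 1 (9361.08.04, Ulia, 1,677 kg, £271,221.21):
Base rate for 9361.08.04 is £4.98/kg.
Duty = 1,677 × £4.98 = £8,351.46.

£8,351.46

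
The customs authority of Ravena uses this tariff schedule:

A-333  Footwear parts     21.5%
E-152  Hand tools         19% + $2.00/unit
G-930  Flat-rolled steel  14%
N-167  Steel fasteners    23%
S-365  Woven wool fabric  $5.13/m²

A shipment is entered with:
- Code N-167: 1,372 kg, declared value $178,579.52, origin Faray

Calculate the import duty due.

$41,073.29

Line 1 (N-167, Faray, 1,372 kg, $178,579.52):
Base rate for N-167 is 23%.
Duty = $178,579.52 × 23% = $41,073.29.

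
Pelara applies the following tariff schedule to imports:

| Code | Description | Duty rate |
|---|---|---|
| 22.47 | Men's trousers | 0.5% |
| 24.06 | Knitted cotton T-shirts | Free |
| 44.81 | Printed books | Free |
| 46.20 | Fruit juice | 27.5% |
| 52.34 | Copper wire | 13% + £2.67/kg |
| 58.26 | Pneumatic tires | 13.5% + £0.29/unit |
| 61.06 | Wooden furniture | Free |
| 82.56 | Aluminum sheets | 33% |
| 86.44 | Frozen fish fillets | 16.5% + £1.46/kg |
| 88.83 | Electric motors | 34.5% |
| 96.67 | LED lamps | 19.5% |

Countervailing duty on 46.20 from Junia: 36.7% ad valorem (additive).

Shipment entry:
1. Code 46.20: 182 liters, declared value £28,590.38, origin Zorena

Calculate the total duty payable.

£7,862.35

Line 1 (46.20, Zorena, 182 liters, £28,590.38):
Base rate for 46.20 is 27.5%.
The additional-duty order on 46.20 targets Junia, not Zorena; it does not apply.
Duty = £28,590.38 × 27.5% = £7,862.35.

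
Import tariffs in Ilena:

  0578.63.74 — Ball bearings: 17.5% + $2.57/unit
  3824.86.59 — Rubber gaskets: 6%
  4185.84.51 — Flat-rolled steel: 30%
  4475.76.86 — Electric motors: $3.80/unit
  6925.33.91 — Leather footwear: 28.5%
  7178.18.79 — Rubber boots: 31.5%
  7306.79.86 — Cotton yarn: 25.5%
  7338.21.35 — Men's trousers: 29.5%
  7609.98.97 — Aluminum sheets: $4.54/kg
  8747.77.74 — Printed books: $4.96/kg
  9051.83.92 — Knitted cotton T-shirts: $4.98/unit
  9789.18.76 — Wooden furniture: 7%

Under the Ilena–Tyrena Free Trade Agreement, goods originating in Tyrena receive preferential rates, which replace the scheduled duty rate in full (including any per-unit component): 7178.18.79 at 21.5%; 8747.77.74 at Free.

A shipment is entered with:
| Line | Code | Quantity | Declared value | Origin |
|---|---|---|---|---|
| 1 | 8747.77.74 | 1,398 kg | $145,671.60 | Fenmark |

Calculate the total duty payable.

$6,934.08

Line 1 (8747.77.74, Fenmark, 1,398 kg, $145,671.60):
Base rate for 8747.77.74 is $4.96/kg.
8747.77.74 has an FTA preferential rate, but origin Fenmark is not Tyrena; base rate stands.
Duty = 1,398 × $4.96 = $6,934.08.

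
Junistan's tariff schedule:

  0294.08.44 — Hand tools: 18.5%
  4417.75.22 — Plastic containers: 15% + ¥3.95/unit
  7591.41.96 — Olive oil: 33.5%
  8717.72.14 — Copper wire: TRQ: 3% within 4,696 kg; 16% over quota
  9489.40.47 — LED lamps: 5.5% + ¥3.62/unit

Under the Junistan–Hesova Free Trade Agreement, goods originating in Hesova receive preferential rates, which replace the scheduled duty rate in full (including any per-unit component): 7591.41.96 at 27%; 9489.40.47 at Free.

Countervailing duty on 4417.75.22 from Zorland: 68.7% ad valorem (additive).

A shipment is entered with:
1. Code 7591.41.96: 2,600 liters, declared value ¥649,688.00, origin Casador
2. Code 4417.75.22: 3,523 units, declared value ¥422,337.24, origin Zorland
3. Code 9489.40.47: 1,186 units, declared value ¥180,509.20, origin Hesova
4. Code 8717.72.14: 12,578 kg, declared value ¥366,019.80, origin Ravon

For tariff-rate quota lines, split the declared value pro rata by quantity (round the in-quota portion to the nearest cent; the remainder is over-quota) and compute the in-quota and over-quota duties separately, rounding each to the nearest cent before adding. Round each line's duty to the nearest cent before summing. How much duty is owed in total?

¥625,855.80

Line 1 (7591.41.96, Casador, 2,600 liters, ¥649,688.00):
Base rate for 7591.41.96 is 33.5%.
7591.41.96 has an FTA preferential rate, but origin Casador is not Hesova; base rate stands.
Duty = ¥649,688.00 × 33.5% = ¥217,645.48.
Line 2 (4417.75.22, Zorland, 3,523 units, ¥422,337.24):
Base rate for 4417.75.22 is 15% + ¥3.95/unit.
Additional duty on 4417.75.22 from Zorland: +68.7%. Applied ad valorem rate: 15% + 68.7% = 83.7%.
Duty = ¥422,337.24 × 83.7% + 3,523 × ¥3.95 = ¥367,412.12.
Line 3 (9489.40.47, Hesova, 1,186 units, ¥180,509.20):
Base rate for 9489.40.47 is 5.5% + ¥3.62/unit.
Origin Hesova qualifies under the Junistan–Hesova agreement and 9489.40.47 is covered: preferential rate Free applies instead.
Duty = ¥180,509.20 × 0% = ¥0.00.
Line 4 (8717.72.14, Ravon, 12,578 kg, ¥366,019.80):
Code 8717.72.14 is under a tariff-rate quota (threshold 4,696 kg). In-quota: 4,696 kg at 3%; over-quota: 7,882 kg at 16%.
Pro-rata value split: in-quota = ¥366,019.80 × 4,696/12,578 = ¥136,653.60; over-quota = ¥366,019.80 − ¥136,653.60 = ¥229,366.20.
In-quota duty = ¥136,653.60 × 3% = ¥4,099.61. Over-quota duty = ¥229,366.20 × 16% = ¥36,698.59.
Line duty = ¥4,099.61 + ¥36,698.59 = ¥40,798.20.
Total = ¥217,645.48 + ¥367,412.12 + ¥0.00 + ¥40,798.20 = ¥625,855.80.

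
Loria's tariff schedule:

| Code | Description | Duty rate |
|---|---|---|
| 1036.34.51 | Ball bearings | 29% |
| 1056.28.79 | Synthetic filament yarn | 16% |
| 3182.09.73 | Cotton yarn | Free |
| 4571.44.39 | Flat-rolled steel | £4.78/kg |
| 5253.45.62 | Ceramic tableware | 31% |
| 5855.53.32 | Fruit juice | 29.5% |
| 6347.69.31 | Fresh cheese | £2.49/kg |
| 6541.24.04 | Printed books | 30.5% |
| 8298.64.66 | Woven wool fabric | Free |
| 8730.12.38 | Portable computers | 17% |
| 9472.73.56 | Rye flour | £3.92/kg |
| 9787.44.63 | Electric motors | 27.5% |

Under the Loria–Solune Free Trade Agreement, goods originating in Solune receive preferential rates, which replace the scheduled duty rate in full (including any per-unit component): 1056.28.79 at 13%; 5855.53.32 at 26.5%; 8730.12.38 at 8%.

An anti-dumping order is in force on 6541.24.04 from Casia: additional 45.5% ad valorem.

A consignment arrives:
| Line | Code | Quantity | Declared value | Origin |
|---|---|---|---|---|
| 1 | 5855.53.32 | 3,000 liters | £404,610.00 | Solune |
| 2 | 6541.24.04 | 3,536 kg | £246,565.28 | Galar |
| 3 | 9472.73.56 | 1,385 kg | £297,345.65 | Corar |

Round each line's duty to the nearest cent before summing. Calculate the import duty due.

Line 1 (5855.53.32, Solune, 3,000 liters, £404,610.00):
Base rate for 5855.53.32 is 29.5%.
Origin Solune qualifies under the Loria–Solune agreement and 5855.53.32 is covered: preferential rate 26.5% applies instead.
Duty = £404,610.00 × 26.5% = £107,221.65.
Line 2 (6541.24.04, Galar, 3,536 kg, £246,565.28):
Base rate for 6541.24.04 is 30.5%.
The additional-duty order on 6541.24.04 targets Casia, not Galar; it does not apply.
Duty = £246,565.28 × 30.5% = £75,202.41.
Line 3 (9472.73.56, Corar, 1,385 kg, £297,345.65):
Base rate for 9472.73.56 is £3.92/kg.
Duty = 1,385 × £3.92 = £5,429.20.
Total = £107,221.65 + £75,202.41 + £5,429.20 = £187,853.26.

£187,853.26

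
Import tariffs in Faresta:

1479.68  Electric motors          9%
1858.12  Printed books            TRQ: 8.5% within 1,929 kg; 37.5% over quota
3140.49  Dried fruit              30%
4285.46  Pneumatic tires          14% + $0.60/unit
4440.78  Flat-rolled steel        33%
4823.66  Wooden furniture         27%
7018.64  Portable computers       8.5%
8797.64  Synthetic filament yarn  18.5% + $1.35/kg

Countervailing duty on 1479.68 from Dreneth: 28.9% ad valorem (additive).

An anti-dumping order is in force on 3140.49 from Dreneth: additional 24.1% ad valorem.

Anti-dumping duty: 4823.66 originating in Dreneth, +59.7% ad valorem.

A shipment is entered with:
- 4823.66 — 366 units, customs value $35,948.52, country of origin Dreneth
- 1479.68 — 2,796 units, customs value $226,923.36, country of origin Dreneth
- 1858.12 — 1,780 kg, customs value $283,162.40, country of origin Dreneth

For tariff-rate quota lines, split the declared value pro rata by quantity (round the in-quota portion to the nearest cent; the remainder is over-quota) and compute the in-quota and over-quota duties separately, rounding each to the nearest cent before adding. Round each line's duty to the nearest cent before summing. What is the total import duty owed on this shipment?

Line 1 (4823.66, Dreneth, 366 units, $35,948.52):
Base rate for 4823.66 is 27%.
Additional duty on 4823.66 from Dreneth: +59.7%. Applied ad valorem rate: 27% + 59.7% = 86.7%.
Duty = $35,948.52 × 86.7% = $31,167.37.
Line 2 (1479.68, Dreneth, 2,796 units, $226,923.36):
Base rate for 1479.68 is 9%.
Additional duty on 1479.68 from Dreneth: +28.9%. Applied ad valorem rate: 9% + 28.9% = 37.9%.
Duty = $226,923.36 × 37.9% = $86,003.95.
Line 3 (1858.12, Dreneth, 1,780 kg, $283,162.40):
Code 1858.12 is under a tariff-rate quota (threshold 1,929 kg). Quantity 1,780 kg is within the quota, so the in-quota rate 8.5% applies to the full value.
Duty = $283,162.40 × 8.5% = $24,068.80.
Total = $31,167.37 + $86,003.95 + $24,068.80 = $141,240.12.

$141,240.12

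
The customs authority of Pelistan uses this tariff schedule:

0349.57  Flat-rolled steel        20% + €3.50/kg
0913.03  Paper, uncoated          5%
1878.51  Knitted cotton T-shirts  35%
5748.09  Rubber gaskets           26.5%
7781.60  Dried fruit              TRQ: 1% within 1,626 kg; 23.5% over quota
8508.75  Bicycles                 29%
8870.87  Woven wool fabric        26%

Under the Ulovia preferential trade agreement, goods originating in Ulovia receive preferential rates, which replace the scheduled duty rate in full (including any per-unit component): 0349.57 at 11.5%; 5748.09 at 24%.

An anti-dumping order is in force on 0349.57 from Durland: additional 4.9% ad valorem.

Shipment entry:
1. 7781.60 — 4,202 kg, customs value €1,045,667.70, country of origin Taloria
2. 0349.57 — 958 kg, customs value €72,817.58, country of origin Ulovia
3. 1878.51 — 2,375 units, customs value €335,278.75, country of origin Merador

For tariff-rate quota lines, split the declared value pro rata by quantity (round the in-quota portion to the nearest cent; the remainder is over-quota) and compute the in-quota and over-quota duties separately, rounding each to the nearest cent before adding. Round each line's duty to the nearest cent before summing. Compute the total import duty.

Line 1 (7781.60, Taloria, 4,202 kg, €1,045,667.70):
Code 7781.60 is under a tariff-rate quota (threshold 1,626 kg). In-quota: 1,626 kg at 1%; over-quota: 2,576 kg at 23.5%.
Pro-rata value split: in-quota = €1,045,667.70 × 1,626/4,202 = €404,630.10; over-quota = €1,045,667.70 − €404,630.10 = €641,037.60.
In-quota duty = €404,630.10 × 1% = €4,046.30. Over-quota duty = €641,037.60 × 23.5% = €150,643.84.
Line duty = €4,046.30 + €150,643.84 = €154,690.14.
Line 2 (0349.57, Ulovia, 958 kg, €72,817.58):
Base rate for 0349.57 is 20% + €3.50/kg.
Origin Ulovia qualifies under the Pelistan–Ulovia agreement and 0349.57 is covered: preferential rate 11.5% applies instead.
The additional-duty order on 0349.57 targets Durland, not Ulovia; it does not apply.
Duty = €72,817.58 × 11.5% = €8,374.02.
Line 3 (1878.51, Merador, 2,375 units, €335,278.75):
Base rate for 1878.51 is 35%.
Duty = €335,278.75 × 35% = €117,347.56.
Total = €154,690.14 + €8,374.02 + €117,347.56 = €280,411.72.

€280,411.72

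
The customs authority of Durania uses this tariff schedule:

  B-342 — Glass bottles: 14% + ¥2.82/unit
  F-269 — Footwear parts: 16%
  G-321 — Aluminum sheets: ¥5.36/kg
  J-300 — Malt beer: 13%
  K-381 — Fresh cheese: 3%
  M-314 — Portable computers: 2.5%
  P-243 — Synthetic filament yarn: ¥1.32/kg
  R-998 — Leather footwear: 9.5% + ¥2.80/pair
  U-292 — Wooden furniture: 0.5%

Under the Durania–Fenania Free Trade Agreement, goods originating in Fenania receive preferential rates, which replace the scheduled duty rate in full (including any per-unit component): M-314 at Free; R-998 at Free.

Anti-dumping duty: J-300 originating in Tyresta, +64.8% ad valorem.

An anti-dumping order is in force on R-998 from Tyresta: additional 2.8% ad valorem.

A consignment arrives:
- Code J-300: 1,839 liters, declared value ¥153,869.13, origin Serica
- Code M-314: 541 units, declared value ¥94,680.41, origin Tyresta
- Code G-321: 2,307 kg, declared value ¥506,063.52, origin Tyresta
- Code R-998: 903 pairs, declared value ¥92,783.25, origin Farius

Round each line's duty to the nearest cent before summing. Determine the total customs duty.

¥46,078.33

Line 1 (J-300, Serica, 1,839 liters, ¥153,869.13):
Base rate for J-300 is 13%.
The additional-duty order on J-300 targets Tyresta, not Serica; it does not apply.
Duty = ¥153,869.13 × 13% = ¥20,002.99.
Line 2 (M-314, Tyresta, 541 units, ¥94,680.41):
Base rate for M-314 is 2.5%.
M-314 has an FTA preferential rate, but origin Tyresta is not Fenania; base rate stands.
Duty = ¥94,680.41 × 2.5% = ¥2,367.01.
Line 3 (G-321, Tyresta, 2,307 kg, ¥506,063.52):
Base rate for G-321 is ¥5.36/kg.
Duty = 2,307 × ¥5.36 = ¥12,365.52.
Line 4 (R-998, Farius, 903 pairs, ¥92,783.25):
Base rate for R-998 is 9.5% + ¥2.80/pair.
R-998 has an FTA preferential rate, but origin Farius is not Fenania; base rate stands.
The additional-duty order on R-998 targets Tyresta, not Farius; it does not apply.
Duty = ¥92,783.25 × 9.5% + 903 × ¥2.80 = ¥11,342.81.
Total = ¥20,002.99 + ¥2,367.01 + ¥12,365.52 + ¥11,342.81 = ¥46,078.33.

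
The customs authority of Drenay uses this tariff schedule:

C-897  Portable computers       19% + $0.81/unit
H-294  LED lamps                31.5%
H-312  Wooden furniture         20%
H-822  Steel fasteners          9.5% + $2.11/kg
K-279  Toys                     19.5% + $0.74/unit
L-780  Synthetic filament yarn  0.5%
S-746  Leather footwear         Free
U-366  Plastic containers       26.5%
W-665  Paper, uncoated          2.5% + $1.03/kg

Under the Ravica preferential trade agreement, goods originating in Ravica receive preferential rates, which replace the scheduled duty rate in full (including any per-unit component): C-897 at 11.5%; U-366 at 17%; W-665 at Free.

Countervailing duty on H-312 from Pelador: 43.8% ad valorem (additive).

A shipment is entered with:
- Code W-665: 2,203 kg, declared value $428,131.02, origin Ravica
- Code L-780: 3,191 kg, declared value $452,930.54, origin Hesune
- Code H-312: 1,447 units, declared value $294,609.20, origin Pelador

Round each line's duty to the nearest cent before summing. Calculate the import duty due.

Line 1 (W-665, Ravica, 2,203 kg, $428,131.02):
Base rate for W-665 is 2.5% + $1.03/kg.
Origin Ravica qualifies under the Drenay–Ravica agreement and W-665 is covered: preferential rate Free applies instead.
Duty = $428,131.02 × 0% = $0.00.
Line 2 (L-780, Hesune, 3,191 kg, $452,930.54):
Base rate for L-780 is 0.5%.
Duty = $452,930.54 × 0.5% = $2,264.65.
Line 3 (H-312, Pelador, 1,447 units, $294,609.20):
Base rate for H-312 is 20%.
Additional duty on H-312 from Pelador: +43.8%. Applied ad valorem rate: 20% + 43.8% = 63.8%.
Duty = $294,609.20 × 63.8% = $187,960.67.
Total = $0.00 + $2,264.65 + $187,960.67 = $190,225.32.

$190,225.32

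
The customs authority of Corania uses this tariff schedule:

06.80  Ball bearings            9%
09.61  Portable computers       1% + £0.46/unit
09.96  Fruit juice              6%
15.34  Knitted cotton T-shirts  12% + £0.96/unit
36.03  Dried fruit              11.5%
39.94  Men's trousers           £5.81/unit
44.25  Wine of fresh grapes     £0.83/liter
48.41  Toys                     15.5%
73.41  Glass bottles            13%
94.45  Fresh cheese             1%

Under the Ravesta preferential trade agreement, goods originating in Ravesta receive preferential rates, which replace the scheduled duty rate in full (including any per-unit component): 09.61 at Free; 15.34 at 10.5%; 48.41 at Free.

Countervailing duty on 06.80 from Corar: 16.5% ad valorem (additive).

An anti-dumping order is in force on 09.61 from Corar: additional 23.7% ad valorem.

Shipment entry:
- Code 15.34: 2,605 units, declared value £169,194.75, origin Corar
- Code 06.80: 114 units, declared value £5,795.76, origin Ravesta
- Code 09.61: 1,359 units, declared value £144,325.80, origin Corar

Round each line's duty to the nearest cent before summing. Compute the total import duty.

£59,599.40

Line 1 (15.34, Corar, 2,605 units, £169,194.75):
Base rate for 15.34 is 12% + £0.96/unit.
15.34 has an FTA preferential rate, but origin Corar is not Ravesta; base rate stands.
Duty = £169,194.75 × 12% + 2,605 × £0.96 = £22,804.17.
Line 2 (06.80, Ravesta, 114 units, £5,795.76):
Base rate for 06.80 is 9%.
Origin Ravesta is the FTA partner but 06.80 is not on the preference list; base rate stands.
The additional-duty order on 06.80 targets Corar, not Ravesta; it does not apply.
Duty = £5,795.76 × 9% = £521.62.
Line 3 (09.61, Corar, 1,359 units, £144,325.80):
Base rate for 09.61 is 1% + £0.46/unit.
09.61 has an FTA preferential rate, but origin Corar is not Ravesta; base rate stands.
Additional duty on 09.61 from Corar: +23.7%. Applied ad valorem rate: 1% + 23.7% = 24.7%.
Duty = £144,325.80 × 24.7% + 1,359 × £0.46 = £36,273.61.
Total = £22,804.17 + £521.62 + £36,273.61 = £59,599.40.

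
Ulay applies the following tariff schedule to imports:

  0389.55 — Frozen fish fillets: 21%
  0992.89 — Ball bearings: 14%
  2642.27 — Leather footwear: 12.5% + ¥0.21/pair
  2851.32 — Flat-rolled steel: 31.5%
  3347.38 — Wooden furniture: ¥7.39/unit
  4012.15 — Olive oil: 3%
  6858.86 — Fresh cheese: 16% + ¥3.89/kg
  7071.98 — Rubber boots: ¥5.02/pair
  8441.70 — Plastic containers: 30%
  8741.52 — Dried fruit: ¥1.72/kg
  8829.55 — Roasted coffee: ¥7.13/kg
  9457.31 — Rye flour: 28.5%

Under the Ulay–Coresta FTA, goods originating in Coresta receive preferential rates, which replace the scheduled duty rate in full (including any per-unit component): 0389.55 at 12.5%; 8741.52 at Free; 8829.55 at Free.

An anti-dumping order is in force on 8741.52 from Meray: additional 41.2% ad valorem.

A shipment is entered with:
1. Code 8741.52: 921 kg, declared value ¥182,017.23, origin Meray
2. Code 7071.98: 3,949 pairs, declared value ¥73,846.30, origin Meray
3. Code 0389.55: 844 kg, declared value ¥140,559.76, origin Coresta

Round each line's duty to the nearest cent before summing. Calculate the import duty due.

¥113,969.17

Line 1 (8741.52, Meray, 921 kg, ¥182,017.23):
Base rate for 8741.52 is ¥1.72/kg.
8741.52 has an FTA preferential rate, but origin Meray is not Coresta; base rate stands.
Additional duty on 8741.52 from Meray: +41.2% ad valorem. Applied ad valorem rate = 41.2%.
Duty = ¥182,017.23 × 41.2% + 921 × ¥1.72 = ¥76,575.22.
Line 2 (7071.98, Meray, 3,949 pairs, ¥73,846.30):
Base rate for 7071.98 is ¥5.02/pair.
Duty = 3,949 × ¥5.02 = ¥19,823.98.
Line 3 (0389.55, Coresta, 844 kg, ¥140,559.76):
Base rate for 0389.55 is 21%.
Origin Coresta qualifies under the Ulay–Coresta agreement and 0389.55 is covered: preferential rate 12.5% applies instead.
Duty = ¥140,559.76 × 12.5% = ¥17,569.97.
Total = ¥76,575.22 + ¥19,823.98 + ¥17,569.97 = ¥113,969.17.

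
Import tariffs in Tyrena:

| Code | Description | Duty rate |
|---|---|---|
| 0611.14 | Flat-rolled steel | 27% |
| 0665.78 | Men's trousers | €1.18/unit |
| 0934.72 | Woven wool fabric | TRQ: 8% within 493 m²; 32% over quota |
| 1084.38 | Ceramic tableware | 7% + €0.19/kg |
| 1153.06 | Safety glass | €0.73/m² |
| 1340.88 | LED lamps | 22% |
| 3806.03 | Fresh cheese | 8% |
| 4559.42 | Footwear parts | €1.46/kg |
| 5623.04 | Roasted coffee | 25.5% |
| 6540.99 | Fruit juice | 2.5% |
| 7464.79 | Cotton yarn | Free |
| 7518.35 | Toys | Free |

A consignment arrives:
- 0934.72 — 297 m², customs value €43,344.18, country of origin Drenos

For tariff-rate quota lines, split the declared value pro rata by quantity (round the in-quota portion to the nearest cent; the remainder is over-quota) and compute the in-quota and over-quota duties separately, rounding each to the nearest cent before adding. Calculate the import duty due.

€3,467.53

Line 1 (0934.72, Drenos, 297 m², €43,344.18):
Code 0934.72 is under a tariff-rate quota (threshold 493 m²). Quantity 297 m² is within the quota, so the in-quota rate 8% applies to the full value.
Duty = €43,344.18 × 8% = €3,467.53.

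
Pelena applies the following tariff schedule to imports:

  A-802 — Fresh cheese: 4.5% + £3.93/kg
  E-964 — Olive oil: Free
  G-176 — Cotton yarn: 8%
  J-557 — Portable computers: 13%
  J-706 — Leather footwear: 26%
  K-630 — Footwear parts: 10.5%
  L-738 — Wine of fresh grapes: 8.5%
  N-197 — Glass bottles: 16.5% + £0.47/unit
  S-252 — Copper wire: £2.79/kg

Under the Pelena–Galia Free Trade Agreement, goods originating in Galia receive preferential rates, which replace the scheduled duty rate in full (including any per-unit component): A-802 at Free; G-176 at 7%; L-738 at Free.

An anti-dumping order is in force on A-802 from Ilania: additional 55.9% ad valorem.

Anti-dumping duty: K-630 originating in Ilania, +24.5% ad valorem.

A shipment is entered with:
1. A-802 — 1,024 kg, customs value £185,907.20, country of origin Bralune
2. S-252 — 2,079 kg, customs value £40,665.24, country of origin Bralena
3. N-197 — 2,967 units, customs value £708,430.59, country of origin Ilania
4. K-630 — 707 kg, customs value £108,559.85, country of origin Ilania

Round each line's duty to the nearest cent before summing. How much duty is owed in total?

Line 1 (A-802, Bralune, 1,024 kg, £185,907.20):
Base rate for A-802 is 4.5% + £3.93/kg.
A-802 has an FTA preferential rate, but origin Bralune is not Galia; base rate stands.
The additional-duty order on A-802 targets Ilania, not Bralune; it does not apply.
Duty = £185,907.20 × 4.5% + 1,024 × £3.93 = £12,390.14.
Line 2 (S-252, Bralena, 2,079 kg, £40,665.24):
Base rate for S-252 is £2.79/kg.
Duty = 2,079 × £2.79 = £5,800.41.
Line 3 (N-197, Ilania, 2,967 units, £708,430.59):
Base rate for N-197 is 16.5% + £0.47/unit.
Duty = £708,430.59 × 16.5% + 2,967 × £0.47 = £118,285.54.
Line 4 (K-630, Ilania, 707 kg, £108,559.85):
Base rate for K-630 is 10.5%.
Additional duty on K-630 from Ilania: +24.5%. Applied ad valorem rate: 10.5% + 24.5% = 35%.
Duty = £108,559.85 × 35% = £37,995.95.
Total = £12,390.14 + £5,800.41 + £118,285.54 + £37,995.95 = £174,472.04.

£174,472.04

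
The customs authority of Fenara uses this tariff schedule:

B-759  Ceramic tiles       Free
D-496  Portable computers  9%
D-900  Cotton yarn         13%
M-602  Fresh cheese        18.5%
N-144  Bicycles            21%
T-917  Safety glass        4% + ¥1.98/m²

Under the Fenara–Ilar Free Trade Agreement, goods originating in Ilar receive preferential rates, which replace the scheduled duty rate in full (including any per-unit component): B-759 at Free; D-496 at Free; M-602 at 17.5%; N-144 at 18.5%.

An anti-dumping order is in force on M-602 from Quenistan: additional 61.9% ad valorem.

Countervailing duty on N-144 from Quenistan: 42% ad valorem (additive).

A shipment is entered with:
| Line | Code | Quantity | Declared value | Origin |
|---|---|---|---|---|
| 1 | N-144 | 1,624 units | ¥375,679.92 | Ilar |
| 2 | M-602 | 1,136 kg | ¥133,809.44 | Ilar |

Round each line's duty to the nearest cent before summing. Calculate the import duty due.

¥92,917.44

Line 1 (N-144, Ilar, 1,624 units, ¥375,679.92):
Base rate for N-144 is 21%.
Origin Ilar qualifies under the Fenara–Ilar agreement and N-144 is covered: preferential rate 18.5% applies instead.
The additional-duty order on N-144 targets Quenistan, not Ilar; it does not apply.
Duty = ¥375,679.92 × 18.5% = ¥69,500.79.
Line 2 (M-602, Ilar, 1,136 kg, ¥133,809.44):
Base rate for M-602 is 18.5%.
Origin Ilar qualifies under the Fenara–Ilar agreement and M-602 is covered: preferential rate 17.5% applies instead.
The additional-duty order on M-602 targets Quenistan, not Ilar; it does not apply.
Duty = ¥133,809.44 × 17.5% = ¥23,416.65.
Total = ¥69,500.79 + ¥23,416.65 = ¥92,917.44.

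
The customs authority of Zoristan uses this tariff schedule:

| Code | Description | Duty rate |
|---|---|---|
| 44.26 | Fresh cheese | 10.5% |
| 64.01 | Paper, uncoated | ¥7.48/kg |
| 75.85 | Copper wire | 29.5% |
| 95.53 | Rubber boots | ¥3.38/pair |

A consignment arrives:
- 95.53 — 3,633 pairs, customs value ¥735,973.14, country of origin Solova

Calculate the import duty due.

¥12,279.54

Line 1 (95.53, Solova, 3,633 pairs, ¥735,973.14):
Base rate for 95.53 is ¥3.38/pair.
Duty = 3,633 × ¥3.38 = ¥12,279.54.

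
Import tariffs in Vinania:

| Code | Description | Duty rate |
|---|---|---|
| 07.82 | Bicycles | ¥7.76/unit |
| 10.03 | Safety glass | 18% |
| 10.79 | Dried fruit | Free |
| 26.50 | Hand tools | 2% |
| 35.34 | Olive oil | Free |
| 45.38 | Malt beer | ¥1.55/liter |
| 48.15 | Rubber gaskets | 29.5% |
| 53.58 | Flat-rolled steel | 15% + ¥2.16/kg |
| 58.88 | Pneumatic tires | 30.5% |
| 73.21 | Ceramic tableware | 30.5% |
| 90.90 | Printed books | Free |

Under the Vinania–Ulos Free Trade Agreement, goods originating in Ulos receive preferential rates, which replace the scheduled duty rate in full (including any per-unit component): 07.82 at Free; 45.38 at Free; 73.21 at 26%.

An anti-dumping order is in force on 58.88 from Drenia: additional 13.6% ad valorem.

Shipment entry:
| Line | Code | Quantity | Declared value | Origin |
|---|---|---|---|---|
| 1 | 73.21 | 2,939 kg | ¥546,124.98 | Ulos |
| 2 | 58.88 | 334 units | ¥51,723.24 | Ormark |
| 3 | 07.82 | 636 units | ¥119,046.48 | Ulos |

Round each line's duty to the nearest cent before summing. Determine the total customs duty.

Line 1 (73.21, Ulos, 2,939 kg, ¥546,124.98):
Base rate for 73.21 is 30.5%.
Origin Ulos qualifies under the Vinania–Ulos agreement and 73.21 is covered: preferential rate 26% applies instead.
Duty = ¥546,124.98 × 26% = ¥141,992.49.
Line 2 (58.88, Ormark, 334 units, ¥51,723.24):
Base rate for 58.88 is 30.5%.
The additional-duty order on 58.88 targets Drenia, not Ormark; it does not apply.
Duty = ¥51,723.24 × 30.5% = ¥15,775.59.
Line 3 (07.82, Ulos, 636 units, ¥119,046.48):
Base rate for 07.82 is ¥7.76/unit.
Origin Ulos qualifies under the Vinania–Ulos agreement and 07.82 is covered: preferential rate Free applies instead.
Duty = ¥119,046.48 × 0% = ¥0.00.
Total = ¥141,992.49 + ¥15,775.59 + ¥0.00 = ¥157,768.08.

¥157,768.08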